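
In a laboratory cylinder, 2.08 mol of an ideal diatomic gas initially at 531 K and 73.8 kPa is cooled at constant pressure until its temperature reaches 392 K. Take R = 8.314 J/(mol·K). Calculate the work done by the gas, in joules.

-2400 J

V₁ = nRT₁/P₁ = 2.08×8.314×531/73.8 = 124 L.
Isobaric: P stays 73.8 kPa; V/T = const ⇒ T₂ = 392 K, V₂ = 91.9 L.
W = PΔV = 73.8×(91.9−124) kPa·L = -2400 J.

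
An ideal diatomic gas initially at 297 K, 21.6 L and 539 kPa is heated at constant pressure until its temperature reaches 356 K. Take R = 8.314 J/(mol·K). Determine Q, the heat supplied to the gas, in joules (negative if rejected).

n = P₁V₁/(RT₁) = 539×21.6/(8.314×297) = 4.71 mol.
Isobaric: P stays 539 kPa; V/T = const ⇒ T₂ = 356 K, V₂ = 25.9 L.
W = PΔV = 539×(25.9−21.6) kPa·L = 2310 J.
ΔU = nCvΔT = 4.71×20.8×(356−297) = 5780 J.
Q = ΔU + W = nCpΔT = 8090 J.

8090 J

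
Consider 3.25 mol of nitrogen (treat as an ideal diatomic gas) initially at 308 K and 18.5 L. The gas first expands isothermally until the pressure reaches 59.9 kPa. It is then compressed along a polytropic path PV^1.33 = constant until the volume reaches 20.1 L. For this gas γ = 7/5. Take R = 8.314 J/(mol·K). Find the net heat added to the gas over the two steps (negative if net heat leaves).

P₁ = nRT₁/V₁ = 3.25×8.314×308/18.5 = 450 kPa.
Step 1 — Isothermal: T stays 308 K; PV = const ⇒ V₂ = 139 L, P₂ = 59.9 kPa.
ΔU = 0 (ideal gas, T constant).
W = nRT ln(V₂/V₁) = 3.25×8.314×308×ln(7.51) = 16800 J.
Q = ΔU + W = 16800 J.
State after step 1: P = 59.9 kPa, V = 139 L, T = 308 K.
Step 2 — Polytropic n=1.33: T₂ = T₁(V₁/V₂)^(n−1) = 308×(6.91)^0.33 = 583 K; P₂ = P₁(V₁/V₂)^n = 784 kPa.
W = (P₁V₁−P₂V₂)/(n−1) = (59.9×139−784×20.1)/0.33 = -22500 J.
ΔU = nCvΔT = 3.25×20.8×(583−308) = 18600 J.
Q = ΔU + W = -3940 J.
Net over both steps: W = -5730 J, Q = 12800 J, ΔU = 18600 J.

12800 J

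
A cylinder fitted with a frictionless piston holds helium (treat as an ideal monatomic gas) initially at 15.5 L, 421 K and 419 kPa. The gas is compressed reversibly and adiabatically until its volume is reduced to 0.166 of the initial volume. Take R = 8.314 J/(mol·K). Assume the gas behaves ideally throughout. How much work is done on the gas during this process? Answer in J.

22500 J

n = P₁V₁/(RT₁) = 419×15.5/(8.314×421) = 1.86 mol.
Adiabatic: TV^(γ−1) = const ⇒ T₂ = 421×(6.02)^0.667 = 1390 K; PV^γ = const ⇒ P₂ = 8360 kPa.
ΔU = nCvΔT = 1.86×12.5×(1390−421) = 22500 J.
Q = 0 for an adiabatic process, so W = −ΔU = -22500 J.
Work done on the gas = −W_by = 22500 J.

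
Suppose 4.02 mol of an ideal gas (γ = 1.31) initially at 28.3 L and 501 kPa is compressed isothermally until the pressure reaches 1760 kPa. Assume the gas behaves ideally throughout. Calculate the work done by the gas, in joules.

-17800 J

T₁ = P₁V₁/(nR) = 501×28.3/(4.02×8.314) = 424 K.
Isothermal: T stays 424 K; PV = const ⇒ V₂ = 8.06 L, P₂ = 1760 kPa.
W = nRT ln(V₂/V₁) = 4.02×8.314×424×ln(0.285) = -17800 J.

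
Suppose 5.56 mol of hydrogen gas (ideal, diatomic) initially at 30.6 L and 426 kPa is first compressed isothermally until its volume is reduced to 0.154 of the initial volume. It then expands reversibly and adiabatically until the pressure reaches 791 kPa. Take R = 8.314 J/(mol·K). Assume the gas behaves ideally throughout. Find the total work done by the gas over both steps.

-14600 J

T₁ = P₁V₁/(nR) = 426×30.6/(5.56×8.314) = 282 K.
Step 1 — Isothermal: T stays 282 K; PV = const ⇒ V₂ = 4.71 L, P₂ = 2770 kPa.
ΔU = 0 (ideal gas, T constant).
W = nRT ln(V₂/V₁) = 5.56×8.314×282×ln(0.154) = -24400 J.
Q = ΔU + W = -24400 J.
State after step 1: P = 2770 kPa, V = 4.71 L, T = 282 K.
Step 2 — Adiabatic: T₂/T₁ = (P₂/P₁)^((γ−1)/γ) ⇒ T₂ = 282×(0.286)^0.286 = 197 K; V₂ = 11.5 L.
ΔU = nCvΔT = 5.56×20.8×(197−282) = -9800 J.
Q = 0 for an adiabatic process, so W = −ΔU = 9800 J.
Net over both steps: W = -14600 J, Q = -24400 J, ΔU = -9800 J.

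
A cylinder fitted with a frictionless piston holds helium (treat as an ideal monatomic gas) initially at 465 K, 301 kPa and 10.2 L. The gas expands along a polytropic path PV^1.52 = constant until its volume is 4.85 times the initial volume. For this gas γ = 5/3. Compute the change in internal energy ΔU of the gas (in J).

-2580 J

n = P₁V₁/(RT₁) = 301×10.2/(8.314×465) = 0.794 mol.
Polytropic n=1.52: T₂ = T₁(V₁/V₂)^(n−1) = 465×(0.206)^0.52 = 205 K; P₂ = P₁(V₁/V₂)^n = 27.3 kPa.
For an ideal gas ΔU = nCvΔT with Cv = (3/2)R = 12.5 J/(mol·K).
ΔU = 0.794×12.5×(205−465) = -2580 J.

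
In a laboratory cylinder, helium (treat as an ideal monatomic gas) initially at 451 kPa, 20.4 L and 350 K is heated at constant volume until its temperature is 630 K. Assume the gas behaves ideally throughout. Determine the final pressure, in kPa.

Isochoric: V stays 20.4 L; P/T = const ⇒ T₂ = 630 K, P₂ = 812 kPa.

812 kPa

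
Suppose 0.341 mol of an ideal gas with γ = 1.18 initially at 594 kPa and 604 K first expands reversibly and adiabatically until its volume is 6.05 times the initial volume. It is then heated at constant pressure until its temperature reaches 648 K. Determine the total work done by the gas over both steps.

3230 J

V₁ = nRT₁/P₁ = 0.341×8.314×604/594 = 2.88 L.
Step 1 — Adiabatic: TV^(γ−1) = const ⇒ T₂ = 604×(0.165)^0.180 = 437 K; PV^γ = const ⇒ P₂ = 71.0 kPa.
ΔU = nCvΔT = 0.341×46.2×(437−604) = -2630 J.
Q = 0 for an adiabatic process, so W = −ΔU = 2630 J.
State after step 1: P = 71.0 kPa, V = 17.4 L, T = 437 K.
Step 2 — Isobaric: P stays 71.0 kPa; V/T = const ⇒ T₂ = 648 K, V₂ = 25.9 L.
W = PΔV = 71.0×(25.9−17.4) kPa·L = 599 J.
ΔU = nCvΔT = 0.341×46.2×(648−437) = 3330 J.
Q = ΔU + W = nCpΔT = 3920 J.
Net over both steps: W = 3230 J, Q = 3920 J, ΔU = 693 J.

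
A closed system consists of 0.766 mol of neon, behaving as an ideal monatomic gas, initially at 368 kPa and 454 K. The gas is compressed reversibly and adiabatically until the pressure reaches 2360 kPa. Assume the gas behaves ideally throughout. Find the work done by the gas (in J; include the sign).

V₁ = nRT₁/P₁ = 0.766×8.314×454/368 = 7.86 L.
Adiabatic: T₂/T₁ = (P₂/P₁)^((γ−1)/γ) ⇒ T₂ = 454×(6.41)^0.400 = 955 K; V₂ = 2.58 L.
ΔU = nCvΔT = 0.766×12.5×(955−454) = 4780 J.
Q = 0 for an adiabatic process, so W = −ΔU = -4780 J.

-4780 J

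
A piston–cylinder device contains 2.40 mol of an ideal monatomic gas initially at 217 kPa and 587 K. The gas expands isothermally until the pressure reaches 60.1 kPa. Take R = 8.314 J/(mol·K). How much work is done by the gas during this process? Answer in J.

V₁ = nRT₁/P₁ = 2.40×8.314×587/217 = 54.0 L.
Isothermal: T stays 587 K; PV = const ⇒ V₂ = 195 L, P₂ = 60.1 kPa.
W = nRT ln(V₂/V₁) = 2.40×8.314×587×ln(3.61) = 15000 J.

15000 J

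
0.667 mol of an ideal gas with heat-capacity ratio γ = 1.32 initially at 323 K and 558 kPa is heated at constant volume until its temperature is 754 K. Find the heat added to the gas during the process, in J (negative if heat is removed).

7470 J

V₁ = nRT₁/P₁ = 0.667×8.314×323/558 = 3.21 L.
Isochoric: V stays 3.21 L; P/T = const ⇒ T₂ = 754 K, P₂ = 1300 kPa.
W = 0 (no volume change).
ΔU = nCvΔT = 0.667×26.0×(754−323) = 7470 J.
Q = ΔU = 7470 J.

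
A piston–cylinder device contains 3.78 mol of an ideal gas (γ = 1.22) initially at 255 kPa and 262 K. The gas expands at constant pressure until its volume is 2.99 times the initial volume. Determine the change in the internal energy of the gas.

V₁ = nRT₁/P₁ = 3.78×8.314×262/255 = 32.3 L.
Isobaric: P stays 255 kPa; V/T = const ⇒ T₂ = 783 K, V₂ = 96.5 L.
For an ideal gas ΔU = nCvΔT with Cv = R/(γ−1) = 37.8 J/(mol·K).
ΔU = 3.78×37.8×(783−262) = 74500 J.

74500 J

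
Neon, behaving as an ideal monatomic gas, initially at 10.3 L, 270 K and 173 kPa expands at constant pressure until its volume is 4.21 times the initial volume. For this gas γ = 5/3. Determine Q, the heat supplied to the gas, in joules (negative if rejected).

14300 J

n = P₁V₁/(RT₁) = 173×10.3/(8.314×270) = 0.794 mol.
Isobaric: P stays 173 kPa; V/T = const ⇒ T₂ = 1140 K, V₂ = 43.4 L.
W = PΔV = 173×(43.4−10.3) kPa·L = 5720 J.
ΔU = nCvΔT = 0.794×12.5×(1140−270) = 8580 J.
Q = ΔU + W = nCpΔT = 14300 J.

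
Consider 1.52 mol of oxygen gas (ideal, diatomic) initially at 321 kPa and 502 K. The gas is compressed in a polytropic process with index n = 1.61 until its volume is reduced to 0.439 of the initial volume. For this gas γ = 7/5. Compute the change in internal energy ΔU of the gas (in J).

V₁ = nRT₁/P₁ = 1.52×8.314×502/321 = 19.8 L.
Polytropic n=1.61: T₂ = T₁(V₁/V₂)^(n−1) = 502×(2.28)^0.61 = 829 K; P₂ = P₁(V₁/V₂)^n = 1210 kPa.
For an ideal gas ΔU = nCvΔT with Cv = (5/2)R = 20.8 J/(mol·K).
ΔU = 1.52×20.8×(829−502) = 10300 J.

10300 J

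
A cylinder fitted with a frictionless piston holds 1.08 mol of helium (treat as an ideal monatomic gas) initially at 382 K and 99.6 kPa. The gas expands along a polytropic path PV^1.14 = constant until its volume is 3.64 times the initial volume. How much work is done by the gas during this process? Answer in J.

V₁ = nRT₁/P₁ = 1.08×8.314×382/99.6 = 34.4 L.
Polytropic n=1.14: T₂ = T₁(V₁/V₂)^(n−1) = 382×(0.275)^0.14 = 319 K; P₂ = P₁(V₁/V₂)^n = 22.8 kPa.
W = (P₁V₁−P₂V₂)/(n−1) = (99.6×34.4−22.8×125)/0.14 = 4050 J.

4050 J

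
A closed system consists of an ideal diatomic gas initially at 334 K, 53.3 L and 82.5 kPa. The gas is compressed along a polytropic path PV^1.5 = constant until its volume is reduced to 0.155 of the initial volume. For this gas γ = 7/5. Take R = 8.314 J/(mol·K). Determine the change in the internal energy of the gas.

n = P₁V₁/(RT₁) = 82.5×53.3/(8.314×334) = 1.58 mol.
Polytropic n=1.5: T₂ = T₁(V₁/V₂)^(n−1) = 334×(6.45)^0.50 = 848 K; P₂ = P₁(V₁/V₂)^n = 1350 kPa.
For an ideal gas ΔU = nCvΔT with Cv = (5/2)R = 20.8 J/(mol·K).
ΔU = 1.58×20.8×(848−334) = 16900 J.

16900 J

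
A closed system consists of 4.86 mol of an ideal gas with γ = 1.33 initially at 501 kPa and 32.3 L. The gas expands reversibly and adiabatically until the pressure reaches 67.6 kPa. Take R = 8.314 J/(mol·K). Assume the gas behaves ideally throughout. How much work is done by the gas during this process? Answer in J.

T₁ = P₁V₁/(nR) = 501×32.3/(4.86×8.314) = 400 K.
Adiabatic: T₂/T₁ = (P₂/P₁)^((γ−1)/γ) ⇒ T₂ = 400×(0.135)^0.248 = 244 K; V₂ = 146 L.
ΔU = nCvΔT = 4.86×25.2×(244−400) = -19200 J.
Q = 0 for an adiabatic process, so W = −ΔU = 19200 J.

19200 J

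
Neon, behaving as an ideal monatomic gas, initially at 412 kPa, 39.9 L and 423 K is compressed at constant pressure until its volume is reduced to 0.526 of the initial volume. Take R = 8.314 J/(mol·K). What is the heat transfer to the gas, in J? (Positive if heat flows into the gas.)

n = P₁V₁/(RT₁) = 412×39.9/(8.314×423) = 4.67 mol.
Isobaric: P stays 412 kPa; V/T = const ⇒ T₂ = 222 K, V₂ = 21.0 L.
W = PΔV = 412×(21.0−39.9) kPa·L = -7790 J.
ΔU = nCvΔT = 4.67×12.5×(222−423) = -11700 J.
Q = ΔU + W = nCpΔT = -19500 J.

-19500 J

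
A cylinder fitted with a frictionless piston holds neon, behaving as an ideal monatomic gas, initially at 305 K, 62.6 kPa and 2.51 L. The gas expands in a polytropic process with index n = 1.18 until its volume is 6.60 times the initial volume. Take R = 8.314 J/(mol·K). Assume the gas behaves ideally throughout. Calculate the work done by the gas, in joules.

251 J

n = P₁V₁/(RT₁) = 62.6×2.51/(8.314×305) = 0.0620 mol.
Polytropic n=1.18: T₂ = T₁(V₁/V₂)^(n−1) = 305×(0.152)^0.18 = 217 K; P₂ = P₁(V₁/V₂)^n = 6.75 kPa.
W = (P₁V₁−P₂V₂)/(n−1) = (62.6×2.51−6.75×16.6)/0.18 = 251 J.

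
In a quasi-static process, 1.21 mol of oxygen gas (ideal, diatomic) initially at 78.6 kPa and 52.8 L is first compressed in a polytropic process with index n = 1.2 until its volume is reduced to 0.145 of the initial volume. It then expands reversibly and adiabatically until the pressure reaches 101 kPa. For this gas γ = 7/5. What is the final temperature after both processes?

T₁ = P₁V₁/(nR) = 78.6×52.8/(1.21×8.314) = 413 K.
Step 1 — Polytropic n=1.2: T₂ = T₁(V₁/V₂)^(n−1) = 413×(6.90)^0.20 = 607 K; P₂ = P₁(V₁/V₂)^n = 798 kPa.
W = (P₁V₁−P₂V₂)/(n−1) = (78.6×52.8−798×7.66)/0.20 = -9780 J.
ΔU = nCvΔT = 1.21×20.8×(607−413) = 4890 J.
Q = ΔU + W = -4890 J.
State after step 1: P = 798 kPa, V = 7.66 L, T = 607 K.
Step 2 — Adiabatic: T₂/T₁ = (P₂/P₁)^((γ−1)/γ) ⇒ T₂ = 607×(0.127)^0.286 = 336 K; V₂ = 33.5 L.
ΔU = nCvΔT = 1.21×20.8×(336−607) = -6810 J.
Q = 0 for an adiabatic process, so W = −ΔU = 6810 J.
Net over both steps: W = -2970 J, Q = -4890 J, ΔU = -1920 J.

336 K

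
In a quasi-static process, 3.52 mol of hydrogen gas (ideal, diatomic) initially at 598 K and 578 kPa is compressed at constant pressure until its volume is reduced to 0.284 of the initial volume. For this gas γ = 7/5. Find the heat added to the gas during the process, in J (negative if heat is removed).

V₁ = nRT₁/P₁ = 3.52×8.314×598/578 = 30.3 L.
Isobaric: P stays 578 kPa; V/T = const ⇒ T₂ = 170 K, V₂ = 8.60 L.
W = PΔV = 578×(8.60−30.3) kPa·L = -12500 J.
ΔU = nCvΔT = 3.52×20.8×(170−598) = -31300 J.
Q = ΔU + W = nCpΔT = -43900 J.

-43900 J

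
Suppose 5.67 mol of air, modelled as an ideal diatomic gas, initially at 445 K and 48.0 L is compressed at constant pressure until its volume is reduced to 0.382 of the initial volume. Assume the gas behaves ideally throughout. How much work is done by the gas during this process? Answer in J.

-13000 J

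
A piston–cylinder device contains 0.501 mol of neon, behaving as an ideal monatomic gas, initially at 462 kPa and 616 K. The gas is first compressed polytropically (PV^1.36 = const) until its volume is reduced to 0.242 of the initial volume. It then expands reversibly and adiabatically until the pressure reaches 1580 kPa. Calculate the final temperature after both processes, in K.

776 K

V₁ = nRT₁/P₁ = 0.501×8.314×616/462 = 5.55 L.
Step 1 — Polytropic n=1.36: T₂ = T₁(V₁/V₂)^(n−1) = 616×(4.13)^0.36 = 1030 K; P₂ = P₁(V₁/V₂)^n = 3180 kPa.
W = (P₁V₁−P₂V₂)/(n−1) = (462×5.55−3180×1.34)/0.36 = -4750 J.
ΔU = nCvΔT = 0.501×12.5×(1030−616) = 2570 J.
Q = ΔU + W = -2190 J.
State after step 1: P = 3180 kPa, V = 1.34 L, T = 1030 K.
Step 2 — Adiabatic: T₂/T₁ = (P₂/P₁)^((γ−1)/γ) ⇒ T₂ = 1030×(0.497)^0.400 = 776 K; V₂ = 2.05 L.
ΔU = nCvΔT = 0.501×12.5×(776−1030) = -1570 J.
Q = 0 for an adiabatic process, so W = −ΔU = 1570 J.
Net over both steps: W = -3180 J, Q = -2190 J, ΔU = 999 J.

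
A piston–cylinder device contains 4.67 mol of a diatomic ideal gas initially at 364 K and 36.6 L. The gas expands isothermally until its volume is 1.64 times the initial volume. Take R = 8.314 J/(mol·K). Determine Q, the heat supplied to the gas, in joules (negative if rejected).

6990 J

P₁ = nRT₁/V₁ = 4.67×8.314×364/36.6 = 386 kPa.
Isothermal: T stays 364 K; PV = const ⇒ V₂ = 60.0 L, P₂ = 235 kPa.
ΔU = 0 (ideal gas, T constant).
W = nRT ln(V₂/V₁) = 4.67×8.314×364×ln(1.64) = 6990 J.
Q = ΔU + W = 6990 J.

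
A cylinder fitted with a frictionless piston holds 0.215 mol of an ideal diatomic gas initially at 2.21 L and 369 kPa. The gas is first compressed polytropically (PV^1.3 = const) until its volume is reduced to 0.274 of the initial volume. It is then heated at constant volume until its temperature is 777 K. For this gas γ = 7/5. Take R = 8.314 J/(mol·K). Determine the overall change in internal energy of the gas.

1430 J

T₁ = P₁V₁/(nR) = 369×2.21/(0.215×8.314) = 456 K.
Step 1 — Polytropic n=1.3: T₂ = T₁(V₁/V₂)^(n−1) = 456×(3.65)^0.30 = 673 K; P₂ = P₁(V₁/V₂)^n = 1990 kPa.
W = (P₁V₁−P₂V₂)/(n−1) = (369×2.21−1990×0.606)/0.30 = -1290 J.
ΔU = nCvΔT = 0.215×20.8×(673−456) = 968 J.
Q = ΔU + W = -323 J.
State after step 1: P = 1990 kPa, V = 0.606 L, T = 673 K.
Step 2 — Isochoric: V stays 0.606 L; P/T = const ⇒ T₂ = 777 K, P₂ = 2290 kPa.
W = 0 (no volume change).
ΔU = nCvΔT = 0.215×20.8×(777−673) = 466 J.
Q = ΔU = 466 J.
Net over both steps: W = -1290 J, Q = 143 J, ΔU = 1430 J.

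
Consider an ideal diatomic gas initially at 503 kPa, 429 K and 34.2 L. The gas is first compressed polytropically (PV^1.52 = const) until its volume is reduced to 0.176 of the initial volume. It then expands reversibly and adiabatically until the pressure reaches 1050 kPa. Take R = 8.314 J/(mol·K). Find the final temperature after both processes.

614 K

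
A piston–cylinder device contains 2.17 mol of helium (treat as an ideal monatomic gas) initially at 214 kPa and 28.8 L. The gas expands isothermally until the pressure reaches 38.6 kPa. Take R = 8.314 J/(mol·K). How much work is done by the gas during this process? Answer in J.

T₁ = P₁V₁/(nR) = 214×28.8/(2.17×8.314) = 342 K.
Isothermal: T stays 342 K; PV = const ⇒ V₂ = 160 L, P₂ = 38.6 kPa.
W = nRT ln(V₂/V₁) = 2.17×8.314×342×ln(5.54) = 10600 J.

10600 J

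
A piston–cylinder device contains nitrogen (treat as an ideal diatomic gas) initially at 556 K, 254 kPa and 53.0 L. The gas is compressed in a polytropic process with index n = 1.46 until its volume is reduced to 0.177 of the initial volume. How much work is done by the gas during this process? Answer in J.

n = P₁V₁/(RT₁) = 254×53.0/(8.314×556) = 2.91 mol.
Polytropic n=1.46: T₂ = T₁(V₁/V₂)^(n−1) = 556×(5.65)^0.46 = 1230 K; P₂ = P₁(V₁/V₂)^n = 3180 kPa.
W = (P₁V₁−P₂V₂)/(n−1) = (254×53.0−3180×9.38)/0.46 = -35600 J.

-35600 J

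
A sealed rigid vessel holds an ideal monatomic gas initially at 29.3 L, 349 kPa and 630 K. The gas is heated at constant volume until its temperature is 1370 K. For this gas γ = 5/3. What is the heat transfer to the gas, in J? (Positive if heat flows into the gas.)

18000 J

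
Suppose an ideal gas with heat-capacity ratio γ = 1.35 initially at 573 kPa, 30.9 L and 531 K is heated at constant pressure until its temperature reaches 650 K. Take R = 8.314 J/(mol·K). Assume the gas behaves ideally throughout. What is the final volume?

37.8 L

Isobaric: P stays 573 kPa; V/T = const ⇒ T₂ = 650 K, V₂ = 37.8 L.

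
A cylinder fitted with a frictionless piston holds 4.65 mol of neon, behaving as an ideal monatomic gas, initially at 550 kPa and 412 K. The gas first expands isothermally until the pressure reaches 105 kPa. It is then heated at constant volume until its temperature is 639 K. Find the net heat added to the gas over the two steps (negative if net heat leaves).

39500 J

V₁ = nRT₁/P₁ = 4.65×8.314×412/550 = 29.0 L.
Step 1 — Isothermal: T stays 412 K; PV = const ⇒ V₂ = 152 L, P₂ = 105 kPa.
ΔU = 0 (ideal gas, T constant).
W = nRT ln(V₂/V₁) = 4.65×8.314×412×ln(5.24) = 26400 J.
Q = ΔU + W = 26400 J.
State after step 1: P = 105 kPa, V = 152 L, T = 412 K.
Step 2 — Isochoric: V stays 152 L; P/T = const ⇒ T₂ = 639 K, P₂ = 163 kPa.
W = 0 (no volume change).
ΔU = nCvΔT = 4.65×12.5×(639−412) = 13200 J.
Q = ΔU = 13200 J.
Net over both steps: W = 26400 J, Q = 39500 J, ΔU = 13200 J.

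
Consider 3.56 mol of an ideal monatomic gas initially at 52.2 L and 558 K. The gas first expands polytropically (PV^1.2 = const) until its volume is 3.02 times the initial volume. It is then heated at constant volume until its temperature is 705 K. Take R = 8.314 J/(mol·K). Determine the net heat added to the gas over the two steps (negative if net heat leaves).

22900 J

P₁ = nRT₁/V₁ = 3.56×8.314×558/52.2 = 316 kPa.
Step 1 — Polytropic n=1.2: T₂ = T₁(V₁/V₂)^(n−1) = 558×(0.331)^0.20 = 447 K; P₂ = P₁(V₁/V₂)^n = 84.0 kPa.
W = (P₁V₁−P₂V₂)/(n−1) = (316×52.2−84.0×158)/0.20 = 16400 J.
ΔU = nCvΔT = 3.56×12.5×(447−558) = -4910 J.
Q = ΔU + W = 11500 J.
State after step 1: P = 84.0 kPa, V = 158 L, T = 447 K.
Step 2 — Isochoric: V stays 158 L; P/T = const ⇒ T₂ = 705 K, P₂ = 132 kPa.
W = 0 (no volume change).
ΔU = nCvΔT = 3.56×12.5×(705−447) = 11400 J.
Q = ΔU = 11400 J.
Net over both steps: W = 16400 J, Q = 22900 J, ΔU = 6530 J.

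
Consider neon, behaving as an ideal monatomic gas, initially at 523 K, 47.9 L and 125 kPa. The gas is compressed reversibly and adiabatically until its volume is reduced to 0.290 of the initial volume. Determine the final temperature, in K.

1190 K

Adiabatic: TV^(γ−1) = const ⇒ T₂ = 523×(3.45)^0.667 = 1190 K; PV^γ = const ⇒ P₂ = 984 kPa.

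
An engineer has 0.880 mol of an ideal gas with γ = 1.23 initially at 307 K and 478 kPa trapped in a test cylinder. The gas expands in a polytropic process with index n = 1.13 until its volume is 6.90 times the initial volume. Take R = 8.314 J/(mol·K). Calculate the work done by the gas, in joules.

3840 J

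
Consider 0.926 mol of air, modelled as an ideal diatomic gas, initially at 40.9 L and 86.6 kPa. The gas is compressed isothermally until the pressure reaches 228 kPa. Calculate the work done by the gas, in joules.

-3430 J

T₁ = P₁V₁/(nR) = 86.6×40.9/(0.926×8.314) = 460 K.
Isothermal: T stays 460 K; PV = const ⇒ V₂ = 15.5 L, P₂ = 228 kPa.
W = nRT ln(V₂/V₁) = 0.926×8.314×460×ln(0.380) = -3430 J.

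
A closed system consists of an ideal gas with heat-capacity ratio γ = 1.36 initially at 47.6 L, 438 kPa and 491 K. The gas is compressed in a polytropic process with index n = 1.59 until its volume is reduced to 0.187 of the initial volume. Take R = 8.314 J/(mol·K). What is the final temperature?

Polytropic n=1.59: T₂ = T₁(V₁/V₂)^(n−1) = 491×(5.35)^0.59 = 1320 K; P₂ = P₁(V₁/V₂)^n = 6300 kPa.

1320 K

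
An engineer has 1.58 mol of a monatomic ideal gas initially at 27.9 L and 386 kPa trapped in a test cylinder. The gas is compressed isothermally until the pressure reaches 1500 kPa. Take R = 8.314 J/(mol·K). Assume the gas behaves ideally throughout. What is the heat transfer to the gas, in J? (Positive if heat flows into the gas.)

T₁ = P₁V₁/(nR) = 386×27.9/(1.58×8.314) = 820 K.
Isothermal: T stays 820 K; PV = const ⇒ V₂ = 7.18 L, P₂ = 1500 kPa.
ΔU = 0 (ideal gas, T constant).
W = nRT ln(V₂/V₁) = 1.58×8.314×820×ln(0.257) = -14600 J.
Q = ΔU + W = -14600 J.

-14600 J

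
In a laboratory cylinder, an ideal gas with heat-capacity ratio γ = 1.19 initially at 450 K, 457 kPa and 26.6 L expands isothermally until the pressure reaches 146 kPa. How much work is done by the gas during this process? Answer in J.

n = P₁V₁/(RT₁) = 457×26.6/(8.314×450) = 3.25 mol.
Isothermal: T stays 450 K; PV = const ⇒ V₂ = 83.3 L, P₂ = 146 kPa.
W = nRT ln(V₂/V₁) = 3.25×8.314×450×ln(3.13) = 13900 J.

13900 J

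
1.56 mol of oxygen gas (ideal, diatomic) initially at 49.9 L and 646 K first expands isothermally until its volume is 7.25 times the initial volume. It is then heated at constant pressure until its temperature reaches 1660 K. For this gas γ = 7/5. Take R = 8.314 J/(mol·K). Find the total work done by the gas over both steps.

P₁ = nRT₁/V₁ = 1.56×8.314×646/49.9 = 168 kPa.
Step 1 — Isothermal: T stays 646 K; PV = const ⇒ V₂ = 362 L, P₂ = 23.2 kPa.
ΔU = 0 (ideal gas, T constant).
W = nRT ln(V₂/V₁) = 1.56×8.314×646×ln(7.25) = 16600 J.
Q = ΔU + W = 16600 J.
State after step 1: P = 23.2 kPa, V = 362 L, T = 646 K.
Step 2 — Isobaric: P stays 23.2 kPa; V/T = const ⇒ T₂ = 1660 K, V₂ = 930 L.
W = PΔV = 23.2×(930−362) kPa·L = 13200 J.
ΔU = nCvΔT = 1.56×20.8×(1660−646) = 32900 J.
Q = ΔU + W = nCpΔT = 46000 J.
Net over both steps: W = 29700 J, Q = 62600 J, ΔU = 32900 J.

29700 J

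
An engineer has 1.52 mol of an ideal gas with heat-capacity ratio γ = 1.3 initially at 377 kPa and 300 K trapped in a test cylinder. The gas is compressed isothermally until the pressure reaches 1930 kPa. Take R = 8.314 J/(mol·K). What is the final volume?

1.96 L

V₁ = nRT₁/P₁ = 1.52×8.314×300/377 = 10.1 L.
Isothermal: T stays 300 K; PV = const ⇒ V₂ = 1.96 L, P₂ = 1930 kPa.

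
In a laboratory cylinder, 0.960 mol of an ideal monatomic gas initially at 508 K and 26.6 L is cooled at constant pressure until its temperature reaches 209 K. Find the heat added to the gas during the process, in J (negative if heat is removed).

P₁ = nRT₁/V₁ = 0.960×8.314×508/26.6 = 152 kPa.
Isobaric: P stays 152 kPa; V/T = const ⇒ T₂ = 209 K, V₂ = 10.9 L.
W = PΔV = 152×(10.9−26.6) kPa·L = -2390 J.
ΔU = nCvΔT = 0.960×12.5×(209−508) = -3580 J.
Q = ΔU + W = nCpΔT = -5970 J.

-5970 J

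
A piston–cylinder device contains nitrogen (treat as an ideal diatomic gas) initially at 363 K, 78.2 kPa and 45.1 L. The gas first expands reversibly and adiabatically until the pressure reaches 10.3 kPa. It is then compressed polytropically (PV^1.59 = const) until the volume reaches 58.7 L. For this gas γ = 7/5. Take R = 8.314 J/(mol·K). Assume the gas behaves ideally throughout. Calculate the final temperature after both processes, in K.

n = P₁V₁/(RT₁) = 78.2×45.1/(8.314×363) = 1.17 mol.
Step 1 — Adiabatic: T₂/T₁ = (P₂/P₁)^((γ−1)/γ) ⇒ T₂ = 363×(0.132)^0.286 = 203 K; V₂ = 192 L.
ΔU = nCvΔT = 1.17×20.8×(203−363) = -3880 J.
Q = 0 for an adiabatic process, so W = −ΔU = 3880 J.
State after step 1: P = 10.3 kPa, V = 192 L, T = 203 K.
Step 2 — Polytropic n=1.59: T₂ = T₁(V₁/V₂)^(n−1) = 203×(3.27)^0.59 = 409 K; P₂ = P₁(V₁/V₂)^n = 67.7 kPa.
W = (P₁V₁−P₂V₂)/(n−1) = (10.3×192−67.7×58.7)/0.59 = -3390 J.
ΔU = nCvΔT = 1.17×20.8×(409−203) = 5000 J.
Q = ΔU + W = 1610 J.
Net over both steps: W = 489 J, Q = 1610 J, ΔU = 1120 J.

409 K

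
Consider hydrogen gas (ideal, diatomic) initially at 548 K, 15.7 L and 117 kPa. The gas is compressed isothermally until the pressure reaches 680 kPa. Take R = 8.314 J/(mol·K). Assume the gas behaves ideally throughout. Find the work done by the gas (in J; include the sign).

-3230 J

n = P₁V₁/(RT₁) = 117×15.7/(8.314×548) = 0.403 mol.
Isothermal: T stays 548 K; PV = const ⇒ V₂ = 2.70 L, P₂ = 680 kPa.
W = nRT ln(V₂/V₁) = 0.403×8.314×548×ln(0.172) = -3230 J.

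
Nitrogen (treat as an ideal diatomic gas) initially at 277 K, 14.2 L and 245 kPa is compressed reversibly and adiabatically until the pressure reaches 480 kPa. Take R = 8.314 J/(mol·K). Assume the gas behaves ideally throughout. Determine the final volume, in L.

Adiabatic: T₂/T₁ = (P₂/P₁)^((γ−1)/γ) ⇒ T₂ = 277×(1.96)^0.286 = 336 K; V₂ = 8.78 L.

8.78 L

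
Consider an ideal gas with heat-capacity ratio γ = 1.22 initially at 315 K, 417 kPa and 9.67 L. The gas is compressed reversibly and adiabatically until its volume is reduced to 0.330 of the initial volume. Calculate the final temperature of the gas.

402 K

Adiabatic: TV^(γ−1) = const ⇒ T₂ = 315×(3.03)^0.220 = 402 K; PV^γ = const ⇒ P₂ = 1610 kPa.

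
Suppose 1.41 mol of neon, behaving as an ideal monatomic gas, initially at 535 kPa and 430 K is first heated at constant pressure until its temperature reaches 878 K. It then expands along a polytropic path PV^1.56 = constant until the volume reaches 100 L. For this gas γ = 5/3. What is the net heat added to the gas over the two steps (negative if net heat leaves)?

14900 J

V₁ = nRT₁/P₁ = 1.41×8.314×430/535 = 9.42 L.
Step 1 — Isobaric: P stays 535 kPa; V/T = const ⇒ T₂ = 878 K, V₂ = 19.2 L.
W = PΔV = 535×(19.2−9.42) kPa·L = 5250 J.
ΔU = nCvΔT = 1.41×12.5×(878−430) = 7880 J.
Q = ΔU + W = nCpΔT = 13100 J.
State after step 1: P = 535 kPa, V = 19.2 L, T = 878 K.
Step 2 — Polytropic n=1.56: T₂ = T₁(V₁/V₂)^(n−1) = 878×(0.192)^0.56 = 349 K; P₂ = P₁(V₁/V₂)^n = 40.9 kPa.
W = (P₁V₁−P₂V₂)/(n−1) = (535×19.2−40.9×100)/0.56 = 11100 J.
ΔU = nCvΔT = 1.41×12.5×(349−878) = -9300 J.
Q = ΔU + W = 1770 J.
Net over both steps: W = 16300 J, Q = 14900 J, ΔU = -1430 J.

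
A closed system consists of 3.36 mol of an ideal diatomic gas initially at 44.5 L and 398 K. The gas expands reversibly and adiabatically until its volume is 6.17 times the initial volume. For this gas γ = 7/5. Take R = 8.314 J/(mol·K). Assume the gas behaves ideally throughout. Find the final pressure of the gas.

19.6 kPa

P₁ = nRT₁/V₁ = 3.36×8.314×398/44.5 = 250 kPa.
Adiabatic: TV^(γ−1) = const ⇒ T₂ = 398×(0.162)^0.400 = 192 K; PV^γ = const ⇒ P₂ = 19.6 kPa.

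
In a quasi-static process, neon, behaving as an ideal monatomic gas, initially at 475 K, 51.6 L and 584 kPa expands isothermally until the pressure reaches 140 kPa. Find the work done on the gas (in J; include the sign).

-43000 J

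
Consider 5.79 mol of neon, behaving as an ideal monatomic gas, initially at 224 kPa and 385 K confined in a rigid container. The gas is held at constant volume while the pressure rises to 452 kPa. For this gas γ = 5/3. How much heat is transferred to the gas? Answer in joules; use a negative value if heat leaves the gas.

V₁ = nRT₁/P₁ = 5.79×8.314×385/224 = 82.7 L.
Isochoric: V stays 82.7 L; P/T = const ⇒ T₂ = 777 K, P₂ = 452 kPa.
W = 0 (no volume change).
ΔU = nCvΔT = 5.79×12.5×(777−385) = 28300 J.
Q = ΔU = 28300 J.

28300 J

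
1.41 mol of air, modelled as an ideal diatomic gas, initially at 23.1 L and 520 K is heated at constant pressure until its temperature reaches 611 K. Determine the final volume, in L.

27.1 L

P₁ = nRT₁/V₁ = 1.41×8.314×520/23.1 = 264 kPa.
Isobaric: P stays 264 kPa; V/T = const ⇒ T₂ = 611 K, V₂ = 27.1 L.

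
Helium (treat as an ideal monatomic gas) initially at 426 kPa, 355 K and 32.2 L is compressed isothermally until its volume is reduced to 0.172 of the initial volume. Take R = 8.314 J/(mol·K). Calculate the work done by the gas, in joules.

-24100 J

n = P₁V₁/(RT₁) = 426×32.2/(8.314×355) = 4.65 mol.
Isothermal: T stays 355 K; PV = const ⇒ V₂ = 5.54 L, P₂ = 2480 kPa.
W = nRT ln(V₂/V₁) = 4.65×8.314×355×ln(0.172) = -24100 J.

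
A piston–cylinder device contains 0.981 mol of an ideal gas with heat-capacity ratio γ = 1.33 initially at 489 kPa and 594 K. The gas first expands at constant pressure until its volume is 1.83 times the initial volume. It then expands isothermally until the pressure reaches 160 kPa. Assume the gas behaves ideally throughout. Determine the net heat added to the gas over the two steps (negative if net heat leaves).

V₁ = nRT₁/P₁ = 0.981×8.314×594/489 = 9.91 L.
Step 1 — Isobaric: P stays 489 kPa; V/T = const ⇒ T₂ = 1090 K, V₂ = 18.1 L.
W = PΔV = 489×(18.1−9.91) kPa·L = 4020 J.
ΔU = nCvΔT = 0.981×25.2×(1090−594) = 12200 J.
Q = ΔU + W = nCpΔT = 16200 J.
State after step 1: P = 489 kPa, V = 18.1 L, T = 1090 K.
Step 2 — Isothermal: T stays 1090 K; PV = const ⇒ V₂ = 55.4 L, P₂ = 160 kPa.
ΔU = 0 (ideal gas, T constant).
W = nRT ln(V₂/V₁) = 0.981×8.314×1090×ln(3.06) = 9900 J.
Q = ΔU + W = 9900 J.
Net over both steps: W = 13900 J, Q = 26100 J, ΔU = 12200 J.

26100 J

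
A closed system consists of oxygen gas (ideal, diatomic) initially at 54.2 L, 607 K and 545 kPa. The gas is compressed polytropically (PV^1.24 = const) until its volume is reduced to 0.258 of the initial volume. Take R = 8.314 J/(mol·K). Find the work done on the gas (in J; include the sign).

47300 J

n = P₁V₁/(RT₁) = 545×54.2/(8.314×607) = 5.85 mol.
Polytropic n=1.24: T₂ = T₁(V₁/V₂)^(n−1) = 607×(3.88)^0.24 = 840 K; P₂ = P₁(V₁/V₂)^n = 2920 kPa.
W = (P₁V₁−P₂V₂)/(n−1) = (545×54.2−2920×14.0)/0.24 = -47300 J.
Work done on the gas = −W_by = 47300 J.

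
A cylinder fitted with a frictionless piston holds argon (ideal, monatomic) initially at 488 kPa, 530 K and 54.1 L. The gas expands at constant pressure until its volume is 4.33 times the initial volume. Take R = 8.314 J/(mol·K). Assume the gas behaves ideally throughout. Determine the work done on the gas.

n = P₁V₁/(RT₁) = 488×54.1/(8.314×530) = 5.99 mol.
Isobaric: P stays 488 kPa; V/T = const ⇒ T₂ = 2290 K, V₂ = 234 L.
W = PΔV = 488×(234−54.1) kPa·L = 87900 J.
Work done on the gas = −W_by = -87900 J.

-87900 J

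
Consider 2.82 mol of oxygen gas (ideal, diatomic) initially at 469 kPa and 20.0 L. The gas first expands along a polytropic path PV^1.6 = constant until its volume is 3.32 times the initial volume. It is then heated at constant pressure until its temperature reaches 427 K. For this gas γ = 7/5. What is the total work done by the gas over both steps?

T₁ = P₁V₁/(nR) = 469×20.0/(2.82×8.314) = 400 K.
Step 1 — Polytropic n=1.6: T₂ = T₁(V₁/V₂)^(n−1) = 400×(0.301)^0.60 = 195 K; P₂ = P₁(V₁/V₂)^n = 68.8 kPa.
W = (P₁V₁−P₂V₂)/(n−1) = (469×20.0−68.8×66.4)/0.60 = 8020 J.
ΔU = nCvΔT = 2.82×20.8×(195−400) = -12000 J.
Q = ΔU + W = -4010 J.
State after step 1: P = 68.8 kPa, V = 66.4 L, T = 195 K.
Step 2 — Isobaric: P stays 68.8 kPa; V/T = const ⇒ T₂ = 427 K, V₂ = 146 L.
W = PΔV = 68.8×(146−66.4) kPa·L = 5450 J.
ΔU = nCvΔT = 2.82×20.8×(427−195) = 13600 J.
Q = ΔU + W = nCpΔT = 19100 J.
Net over both steps: W = 13500 J, Q = 15000 J, ΔU = 1580 J.

13500 J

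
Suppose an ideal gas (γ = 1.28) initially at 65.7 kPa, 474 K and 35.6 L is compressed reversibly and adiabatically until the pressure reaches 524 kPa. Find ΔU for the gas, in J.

n = P₁V₁/(RT₁) = 65.7×35.6/(8.314×474) = 0.594 mol.
Adiabatic: T₂/T₁ = (P₂/P₁)^((γ−1)/γ) ⇒ T₂ = 474×(7.98)^0.219 = 747 K; V₂ = 7.03 L.
For an ideal gas ΔU = nCvΔT with Cv = R/(γ−1) = 29.7 J/(mol·K).
ΔU = 0.594×29.7×(747−474) = 4800 J.

4800 J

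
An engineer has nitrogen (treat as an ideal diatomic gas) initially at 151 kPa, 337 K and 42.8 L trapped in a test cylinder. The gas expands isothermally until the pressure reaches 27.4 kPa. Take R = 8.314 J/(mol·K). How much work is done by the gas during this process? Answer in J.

11000 J

n = P₁V₁/(RT₁) = 151×42.8/(8.314×337) = 2.31 mol.
Isothermal: T stays 337 K; PV = const ⇒ V₂ = 236 L, P₂ = 27.4 kPa.
W = nRT ln(V₂/V₁) = 2.31×8.314×337×ln(5.51) = 11000 J.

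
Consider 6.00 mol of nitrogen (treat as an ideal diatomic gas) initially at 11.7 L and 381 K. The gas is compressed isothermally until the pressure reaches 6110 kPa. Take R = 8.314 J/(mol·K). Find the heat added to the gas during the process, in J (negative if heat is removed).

P₁ = nRT₁/V₁ = 6.00×8.314×381/11.7 = 1620 kPa.
Isothermal: T stays 381 K; PV = const ⇒ V₂ = 3.11 L, P₂ = 6110 kPa.
ΔU = 0 (ideal gas, T constant).
W = nRT ln(V₂/V₁) = 6.00×8.314×381×ln(0.266) = -25200 J.
Q = ΔU + W = -25200 J.

-25200 J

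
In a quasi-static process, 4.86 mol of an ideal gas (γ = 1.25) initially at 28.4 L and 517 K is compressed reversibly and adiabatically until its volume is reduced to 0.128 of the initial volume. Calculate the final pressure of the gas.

P₁ = nRT₁/V₁ = 4.86×8.314×517/28.4 = 736 kPa.
Adiabatic: TV^(γ−1) = const ⇒ T₂ = 517×(7.81)^0.250 = 864 K; PV^γ = const ⇒ P₂ = 9610 kPa.

9610 kPa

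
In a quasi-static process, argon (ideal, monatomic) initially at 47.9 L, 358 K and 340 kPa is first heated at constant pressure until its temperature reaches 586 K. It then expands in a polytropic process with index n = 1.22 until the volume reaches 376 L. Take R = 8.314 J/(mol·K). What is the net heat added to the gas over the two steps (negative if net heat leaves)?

n = P₁V₁/(RT₁) = 340×47.9/(8.314×358) = 5.47 mol.
Step 1 — Isobaric: P stays 340 kPa; V/T = const ⇒ T₂ = 586 K, V₂ = 78.4 L.
W = PΔV = 340×(78.4−47.9) kPa·L = 10400 J.
ΔU = nCvΔT = 5.47×12.5×(586−358) = 15600 J.
Q = ΔU + W = nCpΔT = 25900 J.
State after step 1: P = 340 kPa, V = 78.4 L, T = 586 K.
Step 2 — Polytropic n=1.22: T₂ = T₁(V₁/V₂)^(n−1) = 586×(0.209)^0.22 = 415 K; P₂ = P₁(V₁/V₂)^n = 50.2 kPa.
W = (P₁V₁−P₂V₂)/(n−1) = (340×78.4−50.2×376)/0.22 = 35300 J.
ΔU = nCvΔT = 5.47×12.5×(415−586) = -11700 J.
Q = ΔU + W = 23700 J.
Net over both steps: W = 45700 J, Q = 49600 J, ΔU = 3890 J.

49600 J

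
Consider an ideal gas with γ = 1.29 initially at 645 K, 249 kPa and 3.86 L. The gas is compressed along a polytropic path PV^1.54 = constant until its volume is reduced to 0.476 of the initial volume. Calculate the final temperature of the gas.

963 K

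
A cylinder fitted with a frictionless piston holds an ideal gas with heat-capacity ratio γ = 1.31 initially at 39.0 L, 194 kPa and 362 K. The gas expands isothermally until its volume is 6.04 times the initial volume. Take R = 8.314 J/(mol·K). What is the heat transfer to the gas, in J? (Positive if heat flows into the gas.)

n = P₁V₁/(RT₁) = 194×39.0/(8.314×362) = 2.51 mol.
Isothermal: T stays 362 K; PV = const ⇒ V₂ = 236 L, P₂ = 32.1 kPa.
ΔU = 0 (ideal gas, T constant).
W = nRT ln(V₂/V₁) = 2.51×8.314×362×ln(6.04) = 13600 J.
Q = ΔU + W = 13600 J.

13600 J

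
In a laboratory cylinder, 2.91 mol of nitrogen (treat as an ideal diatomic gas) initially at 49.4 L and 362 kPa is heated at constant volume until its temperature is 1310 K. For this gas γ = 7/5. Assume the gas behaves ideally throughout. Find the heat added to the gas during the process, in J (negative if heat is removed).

T₁ = P₁V₁/(nR) = 362×49.4/(2.91×8.314) = 739 K.
Isochoric: V stays 49.4 L; P/T = const ⇒ T₂ = 1310 K, P₂ = 642 kPa.
W = 0 (no volume change).
ΔU = nCvΔT = 2.91×20.8×(1310−739) = 34500 J.
Q = ΔU = 34500 J.

34500 J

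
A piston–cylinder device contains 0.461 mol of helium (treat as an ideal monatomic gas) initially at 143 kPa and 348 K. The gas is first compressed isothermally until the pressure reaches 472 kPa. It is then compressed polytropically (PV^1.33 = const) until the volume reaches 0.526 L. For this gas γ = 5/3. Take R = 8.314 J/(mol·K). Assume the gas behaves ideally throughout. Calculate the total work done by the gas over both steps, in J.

V₁ = nRT₁/P₁ = 0.461×8.314×348/143 = 9.33 L.
Step 1 — Isothermal: T stays 348 K; PV = const ⇒ V₂ = 2.83 L, P₂ = 472 kPa.
ΔU = 0 (ideal gas, T constant).
W = nRT ln(V₂/V₁) = 0.461×8.314×348×ln(0.303) = -1590 J.
Q = ΔU + W = -1590 J.
State after step 1: P = 472 kPa, V = 2.83 L, T = 348 K.
Step 2 — Polytropic n=1.33: T₂ = T₁(V₁/V₂)^(n−1) = 348×(5.37)^0.33 = 606 K; P₂ = P₁(V₁/V₂)^n = 4420 kPa.
W = (P₁V₁−P₂V₂)/(n−1) = (472×2.83−4420×0.526)/0.33 = -3000 J.
ΔU = nCvΔT = 0.461×12.5×(606−348) = 1480 J.
Q = ΔU + W = -1510 J.
Net over both steps: W = -4590 J, Q = -3110 J, ΔU = 1480 J.

-4590 J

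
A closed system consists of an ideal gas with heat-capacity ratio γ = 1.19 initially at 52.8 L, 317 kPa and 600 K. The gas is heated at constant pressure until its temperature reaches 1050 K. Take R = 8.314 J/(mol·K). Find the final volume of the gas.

Isobaric: P stays 317 kPa; V/T = const ⇒ T₂ = 1050 K, V₂ = 92.4 L.

92.4 L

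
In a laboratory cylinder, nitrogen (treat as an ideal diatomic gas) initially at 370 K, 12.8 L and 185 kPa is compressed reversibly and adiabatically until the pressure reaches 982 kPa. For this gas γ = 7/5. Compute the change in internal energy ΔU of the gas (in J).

n = P₁V₁/(RT₁) = 185×12.8/(8.314×370) = 0.770 mol.
Adiabatic: T₂/T₁ = (P₂/P₁)^((γ−1)/γ) ⇒ T₂ = 370×(5.31)^0.286 = 596 K; V₂ = 3.89 L.
For an ideal gas ΔU = nCvΔT with Cv = (5/2)R = 20.8 J/(mol·K).
ΔU = 0.770×20.8×(596−370) = 3620 J.

3620 J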